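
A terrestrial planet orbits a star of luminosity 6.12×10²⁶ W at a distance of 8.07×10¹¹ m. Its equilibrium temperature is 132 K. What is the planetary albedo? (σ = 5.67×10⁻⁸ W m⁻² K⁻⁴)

Flux: S = L/(4πd²) = 6.12×10²⁶/(4π×(8.07×10¹¹)²) = 74.8 W m⁻².
From T_eq⁴ = S(1−A)/(4σ): 1−A = 4σT_eq⁴/S.
1−A = 4 × 5.67×10⁻⁸ × (132)⁴ / 74.8 = 0.921.

A ≈ 0.08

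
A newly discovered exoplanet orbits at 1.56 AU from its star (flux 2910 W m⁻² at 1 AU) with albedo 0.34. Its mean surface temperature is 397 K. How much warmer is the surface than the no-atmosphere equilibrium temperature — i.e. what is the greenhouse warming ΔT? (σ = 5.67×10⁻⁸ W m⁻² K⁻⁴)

S = 2910/1.56² = 1196 W m⁻².
T_eq = [S(1−A)/(4σ)]^(1/4) = [1196×0.66/(4×5.67×10⁻⁸)]^(1/4) = 242.9 K.
ΔT = T_surf − T_eq = 397 − 242.9.

ΔT ≈ 154.1 K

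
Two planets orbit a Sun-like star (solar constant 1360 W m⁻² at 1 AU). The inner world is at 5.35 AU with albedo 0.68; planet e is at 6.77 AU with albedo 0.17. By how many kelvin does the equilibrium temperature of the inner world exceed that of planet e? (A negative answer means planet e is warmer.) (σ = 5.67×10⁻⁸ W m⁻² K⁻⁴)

T_eq = [S₀(1−A)/(4σd²)]^(1/4), so T ∝ (1−A)^(1/4) / √d.
T₁ = [1360×0.32/(4×5.67×10⁻⁸×5.35²)]^(1/4) = 90.49 K.
T₂ = [1360×0.83/(4×5.67×10⁻⁸×6.77²)]^(1/4) = 102.08 K.

ΔT ≈ -11.6 K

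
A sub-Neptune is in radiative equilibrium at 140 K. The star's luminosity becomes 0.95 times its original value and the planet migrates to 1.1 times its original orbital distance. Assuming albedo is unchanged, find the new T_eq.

T_eq ∝ L^(1/4) · d^(−1/2).
T′ = 140 × 0.95^(1/4) / 1.1^(1/2) = 132 K.

T_eq ≈ 132 K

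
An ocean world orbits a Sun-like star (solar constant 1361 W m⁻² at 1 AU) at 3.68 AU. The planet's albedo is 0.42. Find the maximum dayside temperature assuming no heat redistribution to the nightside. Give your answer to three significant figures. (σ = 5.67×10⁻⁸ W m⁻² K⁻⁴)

T_ss ≈ 179 K

Flux at 3.68 AU: S = 1361/3.68² = 100 W m⁻².
With no redistribution each surface element balances locally: S(1−A) = σT⁴.
T = [100 × 0.58 / 5.67×10⁻⁸]^(1/4) = (1.03×10⁹)^(1/4) = 179 K.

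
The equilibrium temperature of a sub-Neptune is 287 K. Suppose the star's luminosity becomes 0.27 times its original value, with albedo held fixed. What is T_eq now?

T_eq ∝ L^(1/4) · d^(−1/2).
T′ = 287 × 0.27^(1/4) = 207 K.

T_eq ≈ 207 K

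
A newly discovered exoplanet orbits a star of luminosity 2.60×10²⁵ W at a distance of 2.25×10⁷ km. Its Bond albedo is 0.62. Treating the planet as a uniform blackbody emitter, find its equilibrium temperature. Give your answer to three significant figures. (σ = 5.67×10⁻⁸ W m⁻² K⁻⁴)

T_eq ≈ 288 K

d = 2.25×10⁷ km = 2.25×10¹⁰ m.
Flux: S = L/(4πd²) = 2.60×10²⁵/(4π×(2.25×10¹⁰)²) = 4090 W m⁻².
Energy balance: absorbed = emitted ⇒ πR²·S(1−A) = 4πR²·σT_eq⁴, so T_eq⁴ = S(1−A)/(4σ).
T_eq = [4090 × 0.38 / (4 × 5.67×10⁻⁸)]^(1/4) = (6.85×10⁹)^(1/4) = 288 K.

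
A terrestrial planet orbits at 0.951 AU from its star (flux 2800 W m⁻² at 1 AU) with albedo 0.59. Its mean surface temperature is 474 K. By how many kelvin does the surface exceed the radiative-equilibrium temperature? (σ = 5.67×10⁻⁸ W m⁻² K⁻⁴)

S = 2800/0.951² = 3096 W m⁻².
T_eq = [S(1−A)/(4σ)]^(1/4) = [3096×0.41/(4×5.67×10⁻⁸)]^(1/4) = 273.5 K.
ΔT = T_surf − T_eq = 474 − 273.5.

ΔT ≈ 200.5 K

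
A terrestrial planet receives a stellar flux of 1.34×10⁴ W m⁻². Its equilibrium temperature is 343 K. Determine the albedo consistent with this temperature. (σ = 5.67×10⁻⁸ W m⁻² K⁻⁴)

From T_eq⁴ = S(1−A)/(4σ): 1−A = 4σT_eq⁴/S.
1−A = 4 × 5.67×10⁻⁸ × (343)⁴ / 1.34×10⁴ = 0.234.

A ≈ 0.77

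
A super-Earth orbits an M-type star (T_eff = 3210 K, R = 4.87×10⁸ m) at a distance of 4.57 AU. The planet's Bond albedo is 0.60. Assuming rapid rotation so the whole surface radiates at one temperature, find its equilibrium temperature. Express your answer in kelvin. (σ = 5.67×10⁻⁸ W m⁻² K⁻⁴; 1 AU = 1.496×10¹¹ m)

d = 4.57 AU = 6.84×10¹¹ m.
L = 4πR_⋆²σT_⋆⁴ = 4π(4.87×10⁸)² × 5.67×10⁻⁸ × (3210)⁴ = 1.79×10²⁵ W.
S = L/(4πd²) = 3.05 W m⁻².
Energy balance: absorbed = emitted ⇒ πR²·S(1−A) = 4πR²·σT_eq⁴, so T_eq⁴ = S(1−A)/(4σ).
T_eq = [3.05 × 0.40 / (4 × 5.67×10⁻⁸)]^(1/4) = (5.39×10⁶)^(1/4) = 48.2 K.

T_eq ≈ 48.2 K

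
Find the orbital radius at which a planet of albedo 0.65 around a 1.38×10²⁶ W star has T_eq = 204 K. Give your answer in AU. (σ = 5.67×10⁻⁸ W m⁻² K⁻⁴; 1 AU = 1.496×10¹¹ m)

d ≈ 0.661 AU

From T_eq⁴ = L(1−A)/(16πσd²): d = √[L(1−A)/(16πσT_eq⁴)].
d = √[1.38×10²⁶ × 0.35 / (16π × 5.67×10⁻⁸ × (204)⁴)] = 9.89×10¹⁰ m = 0.661 AU.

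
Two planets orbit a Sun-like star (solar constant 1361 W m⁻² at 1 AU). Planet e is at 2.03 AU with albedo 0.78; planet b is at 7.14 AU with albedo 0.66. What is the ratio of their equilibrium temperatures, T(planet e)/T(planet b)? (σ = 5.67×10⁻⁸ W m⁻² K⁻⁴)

T₁/T₂ ≈ 1.682

T_eq = [S₀(1−A)/(4σd²)]^(1/4), so T ∝ (1−A)^(1/4) / √d.
T₁ = [1361×0.22/(4×5.67×10⁻⁸×2.03²)]^(1/4) = 133.79 K.
T₂ = [1361×0.34/(4×5.67×10⁻⁸×7.14²)]^(1/4) = 79.54 K.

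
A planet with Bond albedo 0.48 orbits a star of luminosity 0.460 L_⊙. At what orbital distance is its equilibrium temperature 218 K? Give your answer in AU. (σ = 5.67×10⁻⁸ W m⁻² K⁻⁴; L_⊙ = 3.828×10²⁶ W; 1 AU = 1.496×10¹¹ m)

L = 0.460 × 3.828×10²⁶ = 1.76×10²⁶ W.
From T_eq⁴ = L(1−A)/(16πσd²): d = √[L(1−A)/(16πσT_eq⁴)].
d = √[1.76×10²⁶ × 0.52 / (16π × 5.67×10⁻⁸ × (218)⁴)] = 1.19×10¹¹ m = 0.797 AU.

d ≈ 0.797 AU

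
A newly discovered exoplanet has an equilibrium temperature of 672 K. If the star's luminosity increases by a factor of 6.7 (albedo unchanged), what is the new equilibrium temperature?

T_eq ≈ 1080 K

T_eq ∝ L^(1/4) · d^(−1/2).
T′ = 672 × 6.7^(1/4) = 1080 K.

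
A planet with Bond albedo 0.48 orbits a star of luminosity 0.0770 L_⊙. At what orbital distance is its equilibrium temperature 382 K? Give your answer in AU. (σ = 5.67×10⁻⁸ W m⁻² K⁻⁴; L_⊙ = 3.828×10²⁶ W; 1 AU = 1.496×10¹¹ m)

L = 0.0770 × 3.828×10²⁶ = 2.95×10²⁵ W.
From T_eq⁴ = L(1−A)/(16πσd²): d = √[L(1−A)/(16πσT_eq⁴)].
d = √[2.95×10²⁵ × 0.52 / (16π × 5.67×10⁻⁸ × (382)⁴)] = 1.59×10¹⁰ m = 0.106 AU.

d ≈ 0.106 AU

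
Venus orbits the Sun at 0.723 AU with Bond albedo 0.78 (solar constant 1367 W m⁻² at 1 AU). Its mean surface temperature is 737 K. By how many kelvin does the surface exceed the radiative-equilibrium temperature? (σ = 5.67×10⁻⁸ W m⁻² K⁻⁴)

ΔT ≈ 512.6 K

S = 1367/0.723² = 2615 W m⁻².
T_eq = [S(1−A)/(4σ)]^(1/4) = [2615×0.22/(4×5.67×10⁻⁸)]^(1/4) = 224.4 K.
ΔT = T_surf − T_eq = 737 − 224.4.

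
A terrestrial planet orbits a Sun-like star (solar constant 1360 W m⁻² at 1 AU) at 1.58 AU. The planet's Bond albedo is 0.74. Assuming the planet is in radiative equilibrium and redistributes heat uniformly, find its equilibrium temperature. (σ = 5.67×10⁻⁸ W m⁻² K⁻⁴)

T_eq ≈ 158 K

Flux at 1.58 AU: S = 1360/1.58² = 545 W m⁻².
Energy balance: absorbed = emitted ⇒ πR²·S(1−A) = 4πR²·σT_eq⁴, so T_eq⁴ = S(1−A)/(4σ).
T_eq = [545 × 0.26 / (4 × 5.67×10⁻⁸)]^(1/4) = (6.25×10⁸)^(1/4) = 158 K.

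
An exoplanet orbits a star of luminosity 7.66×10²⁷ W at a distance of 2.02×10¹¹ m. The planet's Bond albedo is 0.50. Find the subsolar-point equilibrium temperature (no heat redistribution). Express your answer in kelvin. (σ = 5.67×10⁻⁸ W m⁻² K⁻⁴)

T_ss ≈ 602 K

Flux: S = L/(4πd²) = 7.66×10²⁷/(4π×(2.02×10¹¹)²) = 1.49×10⁴ W m⁻².
At the subsolar point the surface absorbs S(1−A) and emits σT⁴ per unit area — no factor of 4, since only the local patch is in balance.
T = [1.49×10⁴ × 0.50 / 5.67×10⁻⁸]^(1/4) = (1.32×10¹¹)^(1/4) = 602 K.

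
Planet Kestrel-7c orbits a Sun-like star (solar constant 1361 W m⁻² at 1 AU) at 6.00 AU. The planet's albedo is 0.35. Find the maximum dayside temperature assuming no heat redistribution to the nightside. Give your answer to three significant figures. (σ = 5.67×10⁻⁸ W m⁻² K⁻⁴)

T_ss ≈ 144 K

Flux at 6.00 AU: S = 1361/6.00² = 37.8 W m⁻².
With no redistribution each surface element balances locally: S(1−A) = σT⁴.
T = [37.8 × 0.65 / 5.67×10⁻⁸]^(1/4) = (4.33×10⁸)^(1/4) = 144 K.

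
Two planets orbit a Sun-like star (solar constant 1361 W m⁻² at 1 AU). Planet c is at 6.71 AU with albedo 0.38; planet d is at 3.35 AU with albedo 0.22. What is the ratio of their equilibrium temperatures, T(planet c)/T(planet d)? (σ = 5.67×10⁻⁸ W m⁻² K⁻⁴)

T_eq = [S₀(1−A)/(4σd²)]^(1/4), so T ∝ (1−A)^(1/4) / √d.
T₁ = [1361×0.62/(4×5.67×10⁻⁸×6.71²)]^(1/4) = 95.34 K.
T₂ = [1361×0.78/(4×5.67×10⁻⁸×3.35²)]^(1/4) = 142.91 K.

T₁/T₂ ≈ 0.667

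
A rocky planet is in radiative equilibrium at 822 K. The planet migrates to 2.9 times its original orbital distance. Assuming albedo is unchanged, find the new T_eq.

T_eq ∝ L^(1/4) · d^(−1/2).
T′ = 822 / 2.9^(1/2) = 483 K.

T_eq ≈ 483 K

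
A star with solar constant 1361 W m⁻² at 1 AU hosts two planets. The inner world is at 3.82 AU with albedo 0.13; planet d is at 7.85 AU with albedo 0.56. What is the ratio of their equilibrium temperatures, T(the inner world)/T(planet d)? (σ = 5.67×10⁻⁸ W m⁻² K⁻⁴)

T_eq = [S₀(1−A)/(4σd²)]^(1/4), so T ∝ (1−A)^(1/4) / √d.
T₁ = [1361×0.87/(4×5.67×10⁻⁸×3.82²)]^(1/4) = 137.53 K.
T₂ = [1361×0.44/(4×5.67×10⁻⁸×7.85²)]^(1/4) = 80.91 K.

T₁/T₂ ≈ 1.700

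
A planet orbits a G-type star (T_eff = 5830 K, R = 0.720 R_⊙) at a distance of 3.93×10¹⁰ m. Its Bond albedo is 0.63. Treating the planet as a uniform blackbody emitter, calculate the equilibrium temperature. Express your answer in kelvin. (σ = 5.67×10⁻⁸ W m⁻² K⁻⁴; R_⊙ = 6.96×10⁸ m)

R_⋆ = 0.720 × 6.96×10⁸ = 5.01×10⁸ m.
L = 4πR_⋆²σT_⋆⁴ = 4π(5.01×10⁸)² × 5.67×10⁻⁸ × (5830)⁴ = 2.07×10²⁶ W.
S = L/(4πd²) = 1.07×10⁴ W m⁻².
Energy balance: absorbed = emitted ⇒ πR²·S(1−A) = 4πR²·σT_eq⁴, so T_eq⁴ = S(1−A)/(4σ).
T_eq = [1.07×10⁴ × 0.37 / (4 × 5.67×10⁻⁸)]^(1/4) = (1.74×10¹⁰)^(1/4) = 363 K.

T_eq ≈ 363 K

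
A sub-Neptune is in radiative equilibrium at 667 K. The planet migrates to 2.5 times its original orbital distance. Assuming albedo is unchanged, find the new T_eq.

T_eq ∝ L^(1/4) · d^(−1/2).
T′ = 667 / 2.5^(1/2) = 422 K.

T_eq ≈ 422 K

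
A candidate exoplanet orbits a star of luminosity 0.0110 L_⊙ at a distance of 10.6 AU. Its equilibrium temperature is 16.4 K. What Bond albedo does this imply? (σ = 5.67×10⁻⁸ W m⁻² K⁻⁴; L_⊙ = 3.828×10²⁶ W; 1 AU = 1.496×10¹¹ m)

A ≈ 0.88

d = 10.6 AU = 1.59×10¹² m.
L = 0.0110 × 3.828×10²⁶ = 4.21×10²⁴ W.
Flux: S = L/(4πd²) = 4.21×10²⁴/(4π×(1.59×10¹²)²) = 0.133 W m⁻².
From T_eq⁴ = S(1−A)/(4σ): 1−A = 4σT_eq⁴/S.
1−A = 4 × 5.67×10⁻⁸ × (16.4)⁴ / 0.133 = 0.123.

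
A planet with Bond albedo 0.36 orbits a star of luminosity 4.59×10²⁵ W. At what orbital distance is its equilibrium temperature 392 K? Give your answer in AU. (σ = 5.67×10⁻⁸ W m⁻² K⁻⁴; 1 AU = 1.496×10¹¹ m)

From T_eq⁴ = L(1−A)/(16πσd²): d = √[L(1−A)/(16πσT_eq⁴)].
d = √[4.59×10²⁵ × 0.64 / (16π × 5.67×10⁻⁸ × (392)⁴)] = 2.09×10¹⁰ m = 0.140 AU.

d ≈ 0.140 AU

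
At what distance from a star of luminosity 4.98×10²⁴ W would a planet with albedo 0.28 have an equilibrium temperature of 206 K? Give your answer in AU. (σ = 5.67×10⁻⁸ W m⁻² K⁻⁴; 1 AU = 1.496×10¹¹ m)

d ≈ 0.177 AU

From T_eq⁴ = L(1−A)/(16πσd²): d = √[L(1−A)/(16πσT_eq⁴)].
d = √[4.98×10²⁴ × 0.72 / (16π × 5.67×10⁻⁸ × (206)⁴)] = 2.64×10¹⁰ m = 0.177 AU.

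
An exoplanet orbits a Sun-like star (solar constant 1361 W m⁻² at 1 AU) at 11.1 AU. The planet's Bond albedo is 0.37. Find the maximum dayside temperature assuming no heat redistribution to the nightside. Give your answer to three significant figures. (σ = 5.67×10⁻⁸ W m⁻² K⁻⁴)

T_ss ≈ 105 K

Flux at 11.1 AU: S = 1361/11.1² = 11.0 W m⁻².
With no redistribution each surface element balances locally: S(1−A) = σT⁴.
T = [11.0 × 0.63 / 5.67×10⁻⁸]^(1/4) = (1.23×10⁸)^(1/4) = 105 K.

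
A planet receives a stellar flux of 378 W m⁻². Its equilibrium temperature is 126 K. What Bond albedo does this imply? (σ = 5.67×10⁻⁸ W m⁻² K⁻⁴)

From T_eq⁴ = S(1−A)/(4σ): 1−A = 4σT_eq⁴/S.
1−A = 4 × 5.67×10⁻⁸ × (126)⁴ / 378 = 0.151.

A ≈ 0.85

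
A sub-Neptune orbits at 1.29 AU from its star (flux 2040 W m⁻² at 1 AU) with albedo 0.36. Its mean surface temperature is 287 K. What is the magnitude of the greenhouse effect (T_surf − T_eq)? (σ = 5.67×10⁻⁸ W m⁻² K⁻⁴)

S = 2040/1.29² = 1226 W m⁻².
T_eq = [S(1−A)/(4σ)]^(1/4) = [1226×0.64/(4×5.67×10⁻⁸)]^(1/4) = 242.5 K.
ΔT = T_surf − T_eq = 287 − 242.5.

ΔT ≈ 44.5 K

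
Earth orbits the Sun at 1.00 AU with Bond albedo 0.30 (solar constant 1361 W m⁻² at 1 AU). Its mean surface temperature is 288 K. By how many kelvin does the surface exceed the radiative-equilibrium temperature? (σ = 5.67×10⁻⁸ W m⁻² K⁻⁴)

ΔT ≈ 33.4 K

S = 1361/1.00² = 1361 W m⁻².
T_eq = [S(1−A)/(4σ)]^(1/4) = [1361×0.70/(4×5.67×10⁻⁸)]^(1/4) = 254.6 K.
ΔT = T_surf − T_eq = 288 − 254.6.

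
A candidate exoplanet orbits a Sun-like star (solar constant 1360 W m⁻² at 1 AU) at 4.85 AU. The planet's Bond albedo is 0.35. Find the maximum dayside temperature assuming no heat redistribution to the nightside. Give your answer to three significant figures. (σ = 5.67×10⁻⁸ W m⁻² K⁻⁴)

Flux at 4.85 AU: S = 1360/4.85² = 57.8 W m⁻².
With no redistribution each surface element balances locally: S(1−A) = σT⁴.
T = [57.8 × 0.65 / 5.67×10⁻⁸]^(1/4) = (6.63×10⁸)^(1/4) = 160 K.

T_ss ≈ 160 K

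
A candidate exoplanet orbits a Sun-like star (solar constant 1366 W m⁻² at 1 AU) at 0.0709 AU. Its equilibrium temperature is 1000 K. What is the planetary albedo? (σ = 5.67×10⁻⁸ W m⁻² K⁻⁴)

A ≈ 0.17

Flux at 0.0709 AU: S = 1366/0.0709² = 2.72×10⁵ W m⁻².
From T_eq⁴ = S(1−A)/(4σ): 1−A = 4σT_eq⁴/S.
1−A = 4 × 5.67×10⁻⁸ × (1000)⁴ / 2.72×10⁵ = 0.835.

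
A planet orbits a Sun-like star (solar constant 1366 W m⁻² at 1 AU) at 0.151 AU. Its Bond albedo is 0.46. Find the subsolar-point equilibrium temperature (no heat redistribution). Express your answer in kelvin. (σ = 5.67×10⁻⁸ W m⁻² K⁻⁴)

T_ss ≈ 869 K

Flux at 0.151 AU: S = 1366/0.151² = 5.99×10⁴ W m⁻².
At the subsolar point the surface absorbs S(1−A) and emits σT⁴ per unit area — no factor of 4, since only the local patch is in balance.
T = [5.99×10⁴ × 0.54 / 5.67×10⁻⁸]^(1/4) = (5.71×10¹¹)^(1/4) = 869 K.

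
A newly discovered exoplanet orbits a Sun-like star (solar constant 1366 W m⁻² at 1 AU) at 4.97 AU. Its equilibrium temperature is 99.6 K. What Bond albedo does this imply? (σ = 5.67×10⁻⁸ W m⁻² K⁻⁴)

A ≈ 0.60

Flux at 4.97 AU: S = 1366/4.97² = 55.3 W m⁻².
From T_eq⁴ = S(1−A)/(4σ): 1−A = 4σT_eq⁴/S.
1−A = 4 × 5.67×10⁻⁸ × (99.6)⁴ / 55.3 = 0.404.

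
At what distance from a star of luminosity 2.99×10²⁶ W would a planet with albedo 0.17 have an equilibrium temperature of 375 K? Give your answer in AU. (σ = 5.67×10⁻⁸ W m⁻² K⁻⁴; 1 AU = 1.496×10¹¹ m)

From T_eq⁴ = L(1−A)/(16πσd²): d = √[L(1−A)/(16πσT_eq⁴)].
d = √[2.99×10²⁶ × 0.83 / (16π × 5.67×10⁻⁸ × (375)⁴)] = 6.64×10¹⁰ m = 0.444 AU.

d ≈ 0.444 AU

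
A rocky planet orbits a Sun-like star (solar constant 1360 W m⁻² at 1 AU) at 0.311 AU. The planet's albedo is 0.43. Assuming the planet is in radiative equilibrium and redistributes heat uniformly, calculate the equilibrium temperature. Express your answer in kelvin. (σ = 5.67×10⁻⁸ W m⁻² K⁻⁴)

Flux at 0.311 AU: S = 1360/0.311² = 1.41×10⁴ W m⁻².
Energy balance: absorbed = emitted ⇒ πR²·S(1−A) = 4πR²·σT_eq⁴, so T_eq⁴ = S(1−A)/(4σ).
T_eq = [1.41×10⁴ × 0.57 / (4 × 5.67×10⁻⁸)]^(1/4) = (3.53×10¹⁰)^(1/4) = 434 K.

T_eq ≈ 434 K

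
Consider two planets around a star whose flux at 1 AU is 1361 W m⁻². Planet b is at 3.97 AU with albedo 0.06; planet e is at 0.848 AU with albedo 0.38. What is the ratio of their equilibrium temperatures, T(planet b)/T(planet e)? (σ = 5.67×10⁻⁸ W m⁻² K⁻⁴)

T_eq = [S₀(1−A)/(4σd²)]^(1/4), so T ∝ (1−A)^(1/4) / √d.
T₁ = [1361×0.94/(4×5.67×10⁻⁸×3.97²)]^(1/4) = 137.54 K.
T₂ = [1361×0.62/(4×5.67×10⁻⁸×0.848²)]^(1/4) = 268.20 K.

T₁/T₂ ≈ 0.513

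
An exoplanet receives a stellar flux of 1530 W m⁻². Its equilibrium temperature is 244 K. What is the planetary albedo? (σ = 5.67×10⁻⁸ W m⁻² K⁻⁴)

A ≈ 0.47

From T_eq⁴ = S(1−A)/(4σ): 1−A = 4σT_eq⁴/S.
1−A = 4 × 5.67×10⁻⁸ × (244)⁴ / 1530 = 0.525.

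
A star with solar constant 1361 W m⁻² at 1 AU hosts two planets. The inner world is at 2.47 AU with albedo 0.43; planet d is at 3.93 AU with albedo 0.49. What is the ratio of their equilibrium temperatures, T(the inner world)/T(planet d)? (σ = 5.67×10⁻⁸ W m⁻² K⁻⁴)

T₁/T₂ ≈ 1.297

T_eq = [S₀(1−A)/(4σd²)]^(1/4), so T ∝ (1−A)^(1/4) / √d.
T₁ = [1361×0.57/(4×5.67×10⁻⁸×2.47²)]^(1/4) = 153.88 K.
T₂ = [1361×0.51/(4×5.67×10⁻⁸×3.93²)]^(1/4) = 118.65 K.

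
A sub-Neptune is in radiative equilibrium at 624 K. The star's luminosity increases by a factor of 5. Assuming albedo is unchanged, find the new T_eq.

T_eq ≈ 933 K

T_eq ∝ L^(1/4) · d^(−1/2).
T′ = 624 × 5^(1/4) = 933 K.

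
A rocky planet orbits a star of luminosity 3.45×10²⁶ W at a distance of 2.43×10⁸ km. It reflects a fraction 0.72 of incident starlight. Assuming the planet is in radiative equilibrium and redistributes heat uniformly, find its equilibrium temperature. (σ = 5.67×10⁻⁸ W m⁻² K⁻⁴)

d = 2.43×10⁸ km = 2.43×10¹¹ m.
Flux: S = L/(4πd²) = 3.45×10²⁶/(4π×(2.43×10¹¹)²) = 465 W m⁻².
Energy balance: absorbed = emitted ⇒ πR²·S(1−A) = 4πR²·σT_eq⁴, so T_eq⁴ = S(1−A)/(4σ).
T_eq = [465 × 0.28 / (4 × 5.67×10⁻⁸)]^(1/4) = (5.74×10⁸)^(1/4) = 155 K.

T_eq ≈ 155 K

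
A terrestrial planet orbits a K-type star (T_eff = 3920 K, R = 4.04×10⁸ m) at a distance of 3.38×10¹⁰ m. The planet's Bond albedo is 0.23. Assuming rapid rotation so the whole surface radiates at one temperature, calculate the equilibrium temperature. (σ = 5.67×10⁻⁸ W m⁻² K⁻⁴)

T_eq ≈ 284 K

L = 4πR_⋆²σT_⋆⁴ = 4π(4.04×10⁸)² × 5.67×10⁻⁸ × (3920)⁴ = 2.75×10²⁵ W.
S = L/(4πd²) = 1910 W m⁻².
Energy balance: absorbed = emitted ⇒ πR²·S(1−A) = 4πR²·σT_eq⁴, so T_eq⁴ = S(1−A)/(4σ).
T_eq = [1910 × 0.77 / (4 × 5.67×10⁻⁸)]^(1/4) = (6.49×10⁹)^(1/4) = 284 K.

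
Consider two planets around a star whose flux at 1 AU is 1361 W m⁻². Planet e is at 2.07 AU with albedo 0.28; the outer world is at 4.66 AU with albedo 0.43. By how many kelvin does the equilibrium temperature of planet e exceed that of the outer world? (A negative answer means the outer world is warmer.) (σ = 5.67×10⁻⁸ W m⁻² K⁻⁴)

T_eq = [S₀(1−A)/(4σd²)]^(1/4), so T ∝ (1−A)^(1/4) / √d.
T₁ = [1361×0.72/(4×5.67×10⁻⁸×2.07²)]^(1/4) = 178.20 K.
T₂ = [1361×0.57/(4×5.67×10⁻⁸×4.66²)]^(1/4) = 112.03 K.

ΔT ≈ 66.2 K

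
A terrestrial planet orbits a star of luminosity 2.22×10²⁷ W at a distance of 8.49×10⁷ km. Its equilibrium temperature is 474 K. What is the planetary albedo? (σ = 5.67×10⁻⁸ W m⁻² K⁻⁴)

A ≈ 0.53

d = 8.49×10⁷ km = 8.49×10¹⁰ m.
Flux: S = L/(4πd²) = 2.22×10²⁷/(4π×(8.49×10¹⁰)²) = 2.45×10⁴ W m⁻².
From T_eq⁴ = S(1−A)/(4σ): 1−A = 4σT_eq⁴/S.
1−A = 4 × 5.67×10⁻⁸ × (474)⁴ / 2.45×10⁴ = 0.467.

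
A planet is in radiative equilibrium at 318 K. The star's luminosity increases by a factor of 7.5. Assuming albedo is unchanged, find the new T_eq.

T_eq ≈ 526 K

T_eq ∝ L^(1/4) · d^(−1/2).
T′ = 318 × 7.5^(1/4) = 526 K.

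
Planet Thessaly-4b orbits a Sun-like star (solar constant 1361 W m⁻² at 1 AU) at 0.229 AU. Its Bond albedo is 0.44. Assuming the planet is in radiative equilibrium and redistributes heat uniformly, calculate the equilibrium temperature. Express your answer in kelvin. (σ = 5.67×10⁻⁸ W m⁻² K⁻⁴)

Flux at 0.229 AU: S = 1361/0.229² = 2.60×10⁴ W m⁻².
Energy balance: absorbed = emitted ⇒ πR²·S(1−A) = 4πR²·σT_eq⁴, so T_eq⁴ = S(1−A)/(4σ).
T_eq = [2.60×10⁴ × 0.56 / (4 × 5.67×10⁻⁸)]^(1/4) = (6.41×10¹⁰)^(1/4) = 503 K.

T_eq ≈ 503 K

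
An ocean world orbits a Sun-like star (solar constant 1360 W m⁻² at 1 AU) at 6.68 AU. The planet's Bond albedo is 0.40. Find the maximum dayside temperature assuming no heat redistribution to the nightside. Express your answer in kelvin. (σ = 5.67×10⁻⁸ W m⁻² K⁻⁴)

Flux at 6.68 AU: S = 1360/6.68² = 30.5 W m⁻².
With no redistribution each surface element balances locally: S(1−A) = σT⁴.
T = [30.5 × 0.60 / 5.67×10⁻⁸]^(1/4) = (3.23×10⁸)^(1/4) = 134 K.

T_ss ≈ 134 K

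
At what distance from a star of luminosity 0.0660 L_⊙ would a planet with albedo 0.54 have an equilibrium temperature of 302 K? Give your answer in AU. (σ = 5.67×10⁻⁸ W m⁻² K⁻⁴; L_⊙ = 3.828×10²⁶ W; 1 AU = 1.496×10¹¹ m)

d ≈ 0.148 AU

L = 0.0660 × 3.828×10²⁶ = 2.53×10²⁵ W.
From T_eq⁴ = L(1−A)/(16πσd²): d = √[L(1−A)/(16πσT_eq⁴)].
d = √[2.53×10²⁵ × 0.46 / (16π × 5.67×10⁻⁸ × (302)⁴)] = 2.21×10¹⁰ m = 0.148 AU.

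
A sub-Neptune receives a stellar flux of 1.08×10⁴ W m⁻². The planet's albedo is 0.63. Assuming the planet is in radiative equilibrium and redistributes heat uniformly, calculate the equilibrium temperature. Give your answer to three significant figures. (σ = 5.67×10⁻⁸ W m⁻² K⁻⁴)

Energy balance: absorbed = emitted ⇒ πR²·S(1−A) = 4πR²·σT_eq⁴, so T_eq⁴ = S(1−A)/(4σ).
T_eq = [1.08×10⁴ × 0.37 / (4 × 5.67×10⁻⁸)]^(1/4) = (1.76×10¹⁰)^(1/4) = 364 K.

T_eq ≈ 364 K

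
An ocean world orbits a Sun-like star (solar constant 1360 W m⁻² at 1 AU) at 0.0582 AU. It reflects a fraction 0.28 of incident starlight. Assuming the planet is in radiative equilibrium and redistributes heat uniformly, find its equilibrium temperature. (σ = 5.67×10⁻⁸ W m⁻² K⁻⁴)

Flux at 0.0582 AU: S = 1360/0.0582² = 4.02×10⁵ W m⁻².
Energy balance: absorbed = emitted ⇒ πR²·S(1−A) = 4πR²·σT_eq⁴, so T_eq⁴ = S(1−A)/(4σ).
T_eq = [4.02×10⁵ × 0.72 / (4 × 5.67×10⁻⁸)]^(1/4) = (1.27×10¹²)^(1/4) = 1060 K.

T_eq ≈ 1060 K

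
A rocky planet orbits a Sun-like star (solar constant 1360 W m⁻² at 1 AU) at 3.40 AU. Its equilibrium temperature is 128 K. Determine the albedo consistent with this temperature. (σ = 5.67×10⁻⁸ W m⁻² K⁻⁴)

Flux at 3.40 AU: S = 1360/3.40² = 118 W m⁻².
From T_eq⁴ = S(1−A)/(4σ): 1−A = 4σT_eq⁴/S.
1−A = 4 × 5.67×10⁻⁸ × (128)⁴ / 118 = 0.517.

A ≈ 0.48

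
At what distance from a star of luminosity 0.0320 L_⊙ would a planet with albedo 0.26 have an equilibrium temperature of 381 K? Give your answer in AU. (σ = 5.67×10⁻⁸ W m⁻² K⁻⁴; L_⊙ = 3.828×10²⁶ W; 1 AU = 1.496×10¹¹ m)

L = 0.0320 × 3.828×10²⁶ = 1.22×10²⁵ W.
From T_eq⁴ = L(1−A)/(16πσd²): d = √[L(1−A)/(16πσT_eq⁴)].
d = √[1.22×10²⁵ × 0.74 / (16π × 5.67×10⁻⁸ × (381)⁴)] = 1.23×10¹⁰ m = 0.0821 AU.

d ≈ 0.0821 AU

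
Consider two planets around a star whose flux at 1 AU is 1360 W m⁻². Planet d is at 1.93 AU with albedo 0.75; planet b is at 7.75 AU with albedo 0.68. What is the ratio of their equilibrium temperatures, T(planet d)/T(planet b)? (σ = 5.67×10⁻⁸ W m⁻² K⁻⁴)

T_eq = [S₀(1−A)/(4σd²)]^(1/4), so T ∝ (1−A)^(1/4) / √d.
T₁ = [1360×0.25/(4×5.67×10⁻⁸×1.93²)]^(1/4) = 141.64 K.
T₂ = [1360×0.32/(4×5.67×10⁻⁸×7.75²)]^(1/4) = 75.18 K.

T₁/T₂ ≈ 1.884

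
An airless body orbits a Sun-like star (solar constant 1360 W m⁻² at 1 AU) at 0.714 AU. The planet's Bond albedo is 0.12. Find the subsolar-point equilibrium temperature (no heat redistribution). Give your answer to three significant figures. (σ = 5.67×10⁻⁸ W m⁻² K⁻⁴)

Flux at 0.714 AU: S = 1360/0.714² = 2670 W m⁻².
At the subsolar point the surface absorbs S(1−A) and emits σT⁴ per unit area — no factor of 4, since only the local patch is in balance.
T = [2670 × 0.88 / 5.67×10⁻⁸]^(1/4) = (4.14×10¹⁰)^(1/4) = 451 K.

T_ss ≈ 451 K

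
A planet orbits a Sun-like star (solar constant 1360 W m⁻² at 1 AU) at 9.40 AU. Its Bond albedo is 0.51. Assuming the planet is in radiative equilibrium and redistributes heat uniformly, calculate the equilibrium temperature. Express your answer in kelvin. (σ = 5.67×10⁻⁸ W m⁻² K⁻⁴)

Flux at 9.40 AU: S = 1360/9.40² = 15.4 W m⁻².
Energy balance: absorbed = emitted ⇒ πR²·S(1−A) = 4πR²·σT_eq⁴, so T_eq⁴ = S(1−A)/(4σ).
T_eq = [15.4 × 0.49 / (4 × 5.67×10⁻⁸)]^(1/4) = (3.33×10⁷)^(1/4) = 75.9 K.

T_eq ≈ 75.9 K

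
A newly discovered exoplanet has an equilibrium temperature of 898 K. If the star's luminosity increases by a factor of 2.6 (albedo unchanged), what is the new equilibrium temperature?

T_eq ∝ L^(1/4) · d^(−1/2).
T′ = 898 × 2.6^(1/4) = 1140 K.

T_eq ≈ 1140 K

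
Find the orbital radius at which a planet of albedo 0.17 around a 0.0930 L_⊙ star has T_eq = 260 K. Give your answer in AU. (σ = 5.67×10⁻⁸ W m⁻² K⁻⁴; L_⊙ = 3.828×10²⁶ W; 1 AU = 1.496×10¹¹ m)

L = 0.0930 × 3.828×10²⁶ = 3.56×10²⁵ W.
From T_eq⁴ = L(1−A)/(16πσd²): d = √[L(1−A)/(16πσT_eq⁴)].
d = √[3.56×10²⁵ × 0.83 / (16π × 5.67×10⁻⁸ × (260)⁴)] = 4.76×10¹⁰ m = 0.318 AU.

d ≈ 0.318 AU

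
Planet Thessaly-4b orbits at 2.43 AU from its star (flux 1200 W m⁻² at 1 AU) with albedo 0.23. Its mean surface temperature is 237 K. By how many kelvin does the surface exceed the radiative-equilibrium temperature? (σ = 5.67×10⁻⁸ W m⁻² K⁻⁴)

S = 1200/2.43² = 203.2 W m⁻².
T_eq = [S(1−A)/(4σ)]^(1/4) = [203.2×0.77/(4×5.67×10⁻⁸)]^(1/4) = 162.1 K.
ΔT = T_surf − T_eq = 237 − 162.1.

ΔT ≈ 74.9 K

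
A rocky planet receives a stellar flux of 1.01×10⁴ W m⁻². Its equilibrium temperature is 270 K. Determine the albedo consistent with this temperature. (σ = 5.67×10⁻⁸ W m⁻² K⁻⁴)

From T_eq⁴ = S(1−A)/(4σ): 1−A = 4σT_eq⁴/S.
1−A = 4 × 5.67×10⁻⁸ × (270)⁴ / 1.01×10⁴ = 0.119.

A ≈ 0.88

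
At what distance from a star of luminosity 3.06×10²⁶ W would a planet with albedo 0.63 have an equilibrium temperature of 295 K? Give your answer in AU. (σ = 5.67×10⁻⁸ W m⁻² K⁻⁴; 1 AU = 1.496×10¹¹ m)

From T_eq⁴ = L(1−A)/(16πσd²): d = √[L(1−A)/(16πσT_eq⁴)].
d = √[3.06×10²⁶ × 0.37 / (16π × 5.67×10⁻⁸ × (295)⁴)] = 7.24×10¹⁰ m = 0.484 AU.

d ≈ 0.484 AU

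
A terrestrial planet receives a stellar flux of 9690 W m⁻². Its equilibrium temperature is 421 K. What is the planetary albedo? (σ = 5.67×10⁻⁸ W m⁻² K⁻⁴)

From T_eq⁴ = S(1−A)/(4σ): 1−A = 4σT_eq⁴/S.
1−A = 4 × 5.67×10⁻⁸ × (421)⁴ / 9690 = 0.735.

A ≈ 0.26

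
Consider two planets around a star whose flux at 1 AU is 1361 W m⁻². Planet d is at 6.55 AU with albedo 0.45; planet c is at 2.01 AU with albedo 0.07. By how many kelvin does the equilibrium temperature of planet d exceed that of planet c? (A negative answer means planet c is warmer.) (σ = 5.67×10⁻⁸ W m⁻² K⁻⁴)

T_eq = [S₀(1−A)/(4σd²)]^(1/4), so T ∝ (1−A)^(1/4) / √d.
T₁ = [1361×0.55/(4×5.67×10⁻⁸×6.55²)]^(1/4) = 93.65 K.
T₂ = [1361×0.93/(4×5.67×10⁻⁸×2.01²)]^(1/4) = 192.79 K.

ΔT ≈ -99.1 K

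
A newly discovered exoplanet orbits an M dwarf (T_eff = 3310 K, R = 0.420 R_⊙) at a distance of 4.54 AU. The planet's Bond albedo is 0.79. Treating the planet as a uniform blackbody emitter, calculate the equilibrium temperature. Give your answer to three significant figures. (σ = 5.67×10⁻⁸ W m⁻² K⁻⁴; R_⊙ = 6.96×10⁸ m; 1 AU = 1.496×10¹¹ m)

R_⋆ = 0.420 × 6.96×10⁸ = 2.92×10⁸ m.
d = 4.54 AU = 6.79×10¹¹ m.
L = 4πR_⋆²σT_⋆⁴ = 4π(2.92×10⁸)² × 5.67×10⁻⁸ × (3310)⁴ = 7.31×10²⁴ W.
S = L/(4πd²) = 1.26 W m⁻².
Energy balance: absorbed = emitted ⇒ πR²·S(1−A) = 4πR²·σT_eq⁴, so T_eq⁴ = S(1−A)/(4σ).
T_eq = [1.26 × 0.21 / (4 × 5.67×10⁻⁸)]^(1/4) = (1.17×10⁶)^(1/4) = 32.9 K.

T_eq ≈ 32.9 K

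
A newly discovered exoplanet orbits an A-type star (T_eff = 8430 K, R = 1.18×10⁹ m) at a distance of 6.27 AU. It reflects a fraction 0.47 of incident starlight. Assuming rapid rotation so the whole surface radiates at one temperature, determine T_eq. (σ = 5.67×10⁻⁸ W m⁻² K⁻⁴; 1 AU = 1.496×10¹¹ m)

d = 6.27 AU = 9.38×10¹¹ m.
L = 4πR_⋆²σT_⋆⁴ = 4π(1.18×10⁹)² × 5.67×10⁻⁸ × (8430)⁴ = 5.01×10²⁷ W.
S = L/(4πd²) = 453 W m⁻².
Energy balance: absorbed = emitted ⇒ πR²·S(1−A) = 4πR²·σT_eq⁴, so T_eq⁴ = S(1−A)/(4σ).
T_eq = [453 × 0.53 / (4 × 5.67×10⁻⁸)]^(1/4) = (1.06×10⁹)^(1/4) = 180 K.

T_eq ≈ 180 K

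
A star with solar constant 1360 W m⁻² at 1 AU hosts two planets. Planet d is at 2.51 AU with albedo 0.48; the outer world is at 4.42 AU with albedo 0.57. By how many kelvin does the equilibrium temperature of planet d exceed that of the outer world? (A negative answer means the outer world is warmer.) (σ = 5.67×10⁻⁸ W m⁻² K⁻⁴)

T_eq = [S₀(1−A)/(4σd²)]^(1/4), so T ∝ (1−A)^(1/4) / √d.
T₁ = [1360×0.52/(4×5.67×10⁻⁸×2.51²)]^(1/4) = 149.16 K.
T₂ = [1360×0.43/(4×5.67×10⁻⁸×4.42²)]^(1/4) = 107.18 K.

ΔT ≈ 42.0 K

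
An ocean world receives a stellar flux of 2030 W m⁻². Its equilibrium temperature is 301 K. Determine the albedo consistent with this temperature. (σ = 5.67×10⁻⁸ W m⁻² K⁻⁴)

From T_eq⁴ = S(1−A)/(4σ): 1−A = 4σT_eq⁴/S.
1−A = 4 × 5.67×10⁻⁸ × (301)⁴ / 2030 = 0.917.

A ≈ 0.08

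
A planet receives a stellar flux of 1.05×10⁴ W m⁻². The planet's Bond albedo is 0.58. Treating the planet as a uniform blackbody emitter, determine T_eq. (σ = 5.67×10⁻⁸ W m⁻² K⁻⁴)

Energy balance: absorbed = emitted ⇒ πR²·S(1−A) = 4πR²·σT_eq⁴, so T_eq⁴ = S(1−A)/(4σ).
T_eq = [1.05×10⁴ × 0.42 / (4 × 5.67×10⁻⁸)]^(1/4) = (1.94×10¹⁰)^(1/4) = 373 K.

T_eq ≈ 373 K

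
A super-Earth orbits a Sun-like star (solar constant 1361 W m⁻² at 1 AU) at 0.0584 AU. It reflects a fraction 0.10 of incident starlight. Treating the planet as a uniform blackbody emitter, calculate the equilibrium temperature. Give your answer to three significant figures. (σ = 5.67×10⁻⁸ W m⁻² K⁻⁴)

Flux at 0.0584 AU: S = 1361/0.0584² = 3.99×10⁵ W m⁻².
Energy balance: absorbed = emitted ⇒ πR²·S(1−A) = 4πR²·σT_eq⁴, so T_eq⁴ = S(1−A)/(4σ).
T_eq = [3.99×10⁵ × 0.90 / (4 × 5.67×10⁻⁸)]^(1/4) = (1.58×10¹²)^(1/4) = 1120 K.

T_eq ≈ 1120 K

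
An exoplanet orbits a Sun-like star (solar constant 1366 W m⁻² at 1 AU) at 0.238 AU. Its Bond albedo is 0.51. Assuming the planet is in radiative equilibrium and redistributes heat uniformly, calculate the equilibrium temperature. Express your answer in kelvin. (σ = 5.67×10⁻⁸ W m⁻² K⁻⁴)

Flux at 0.238 AU: S = 1366/0.238² = 2.41×10⁴ W m⁻².
Energy balance: absorbed = emitted ⇒ πR²·S(1−A) = 4πR²·σT_eq⁴, so T_eq⁴ = S(1−A)/(4σ).
T_eq = [2.41×10⁴ × 0.49 / (4 × 5.67×10⁻⁸)]^(1/4) = (5.21×10¹⁰)^(1/4) = 478 K.

T_eq ≈ 478 K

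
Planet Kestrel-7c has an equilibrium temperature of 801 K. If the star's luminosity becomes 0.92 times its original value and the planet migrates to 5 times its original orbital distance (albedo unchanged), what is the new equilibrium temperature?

T_eq ∝ L^(1/4) · d^(−1/2).
T′ = 801 × 0.92^(1/4) / 5^(1/2) = 351 K.

T_eq ≈ 351 K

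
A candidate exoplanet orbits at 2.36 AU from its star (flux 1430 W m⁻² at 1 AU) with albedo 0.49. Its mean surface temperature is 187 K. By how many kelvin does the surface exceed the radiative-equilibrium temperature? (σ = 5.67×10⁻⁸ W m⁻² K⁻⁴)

ΔT ≈ 32.0 K

S = 1430/2.36² = 256.8 W m⁻².
T_eq = [S(1−A)/(4σ)]^(1/4) = [256.8×0.51/(4×5.67×10⁻⁸)]^(1/4) = 155.0 K.
ΔT = T_surf − T_eq = 187 − 155.0.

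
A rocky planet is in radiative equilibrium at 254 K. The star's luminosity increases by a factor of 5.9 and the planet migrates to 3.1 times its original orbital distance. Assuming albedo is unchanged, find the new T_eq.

T_eq ≈ 225 K

T_eq ∝ L^(1/4) · d^(−1/2).
T′ = 254 × 5.9^(1/4) / 3.1^(1/2) = 225 K.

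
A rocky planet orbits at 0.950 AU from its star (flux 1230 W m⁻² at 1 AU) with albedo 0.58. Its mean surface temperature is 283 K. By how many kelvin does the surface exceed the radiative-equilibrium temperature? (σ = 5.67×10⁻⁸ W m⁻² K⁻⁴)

ΔT ≈ 58.9 K

S = 1230/0.950² = 1363 W m⁻².
T_eq = [S(1−A)/(4σ)]^(1/4) = [1363×0.42/(4×5.67×10⁻⁸)]^(1/4) = 224.1 K.
ΔT = T_surf − T_eq = 283 − 224.1.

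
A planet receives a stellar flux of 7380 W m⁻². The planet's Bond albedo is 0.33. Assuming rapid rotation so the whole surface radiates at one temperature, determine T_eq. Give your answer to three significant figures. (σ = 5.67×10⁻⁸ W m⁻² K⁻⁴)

Energy balance: absorbed = emitted ⇒ πR²·S(1−A) = 4πR²·σT_eq⁴, so T_eq⁴ = S(1−A)/(4σ).
T_eq = [7380 × 0.67 / (4 × 5.67×10⁻⁸)]^(1/4) = (2.18×10¹⁰)^(1/4) = 384 K.

T_eq ≈ 384 K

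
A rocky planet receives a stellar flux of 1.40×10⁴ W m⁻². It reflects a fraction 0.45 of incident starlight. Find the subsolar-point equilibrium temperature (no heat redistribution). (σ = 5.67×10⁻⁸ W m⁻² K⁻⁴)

T_ss ≈ 607 K

At the subsolar point the surface absorbs S(1−A) and emits σT⁴ per unit area — no factor of 4, since only the local patch is in balance.
T = [1.40×10⁴ × 0.55 / 5.67×10⁻⁸]^(1/4) = (1.36×10¹¹)^(1/4) = 607 K.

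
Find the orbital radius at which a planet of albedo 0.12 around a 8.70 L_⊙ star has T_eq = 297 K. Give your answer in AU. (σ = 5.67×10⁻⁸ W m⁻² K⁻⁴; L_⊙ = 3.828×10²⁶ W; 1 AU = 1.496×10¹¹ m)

d ≈ 2.43 AU

L = 8.70 × 3.828×10²⁶ = 3.33×10²⁷ W.
From T_eq⁴ = L(1−A)/(16πσd²): d = √[L(1−A)/(16πσT_eq⁴)].
d = √[3.33×10²⁷ × 0.88 / (16π × 5.67×10⁻⁸ × (297)⁴)] = 3.64×10¹¹ m = 2.43 AU.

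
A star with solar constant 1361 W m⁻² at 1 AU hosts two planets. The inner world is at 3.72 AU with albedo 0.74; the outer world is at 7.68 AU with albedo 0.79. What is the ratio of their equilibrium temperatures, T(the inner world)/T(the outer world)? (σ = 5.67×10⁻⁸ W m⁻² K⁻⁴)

T₁/T₂ ≈ 1.516

T_eq = [S₀(1−A)/(4σd²)]^(1/4), so T ∝ (1−A)^(1/4) / √d.
T₁ = [1361×0.26/(4×5.67×10⁻⁸×3.72²)]^(1/4) = 103.04 K.
T₂ = [1361×0.21/(4×5.67×10⁻⁸×7.68²)]^(1/4) = 67.99 K.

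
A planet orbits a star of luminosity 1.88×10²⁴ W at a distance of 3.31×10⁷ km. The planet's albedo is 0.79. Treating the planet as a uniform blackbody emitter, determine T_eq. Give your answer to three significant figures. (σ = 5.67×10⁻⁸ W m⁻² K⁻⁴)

d = 3.31×10⁷ km = 3.31×10¹⁰ m.
Flux: S = L/(4πd²) = 1.88×10²⁴/(4π×(3.31×10¹⁰)²) = 137 W m⁻².
Energy balance: absorbed = emitted ⇒ πR²·S(1−A) = 4πR²·σT_eq⁴, so T_eq⁴ = S(1−A)/(4σ).
T_eq = [137 × 0.21 / (4 × 5.67×10⁻⁸)]^(1/4) = (1.26×10⁸)^(1/4) = 106 K.

T_eq ≈ 106 K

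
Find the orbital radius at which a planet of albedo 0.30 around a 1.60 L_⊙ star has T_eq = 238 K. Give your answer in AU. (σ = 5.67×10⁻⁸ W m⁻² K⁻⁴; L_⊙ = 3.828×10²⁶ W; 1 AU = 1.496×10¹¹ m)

d ≈ 1.45 AU

L = 1.60 × 3.828×10²⁶ = 6.12×10²⁶ W.
From T_eq⁴ = L(1−A)/(16πσd²): d = √[L(1−A)/(16πσT_eq⁴)].
d = √[6.12×10²⁶ × 0.70 / (16π × 5.67×10⁻⁸ × (238)⁴)] = 2.17×10¹¹ m = 1.45 AU.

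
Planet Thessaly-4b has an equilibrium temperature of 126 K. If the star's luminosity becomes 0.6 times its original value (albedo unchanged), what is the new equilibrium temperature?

T_eq ∝ L^(1/4) · d^(−1/2).
T′ = 126 × 0.6^(1/4) = 111 K.

T_eq ≈ 111 K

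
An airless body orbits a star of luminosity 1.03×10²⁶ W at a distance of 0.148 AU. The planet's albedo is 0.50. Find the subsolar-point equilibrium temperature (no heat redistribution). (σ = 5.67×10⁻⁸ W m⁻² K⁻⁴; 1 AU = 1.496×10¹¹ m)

T_ss ≈ 620 K

d = 0.148 AU = 2.21×10¹⁰ m.
Flux: S = L/(4πd²) = 1.03×10²⁶/(4π×(2.21×10¹⁰)²) = 1.67×10⁴ W m⁻².
At the subsolar point the surface absorbs S(1−A) and emits σT⁴ per unit area — no factor of 4, since only the local patch is in balance.
T = [1.67×10⁴ × 0.50 / 5.67×10⁻⁸]^(1/4) = (1.47×10¹¹)^(1/4) = 620 K.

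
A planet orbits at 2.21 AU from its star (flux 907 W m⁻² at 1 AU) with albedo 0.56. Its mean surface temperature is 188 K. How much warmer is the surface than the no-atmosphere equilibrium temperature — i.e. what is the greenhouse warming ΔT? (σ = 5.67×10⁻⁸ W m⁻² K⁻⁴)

ΔT ≈ 50.2 K

S = 907/2.21² = 185.7 W m⁻².
T_eq = [S(1−A)/(4σ)]^(1/4) = [185.7×0.44/(4×5.67×10⁻⁸)]^(1/4) = 137.8 K.
ΔT = T_surf − T_eq = 188 − 137.8.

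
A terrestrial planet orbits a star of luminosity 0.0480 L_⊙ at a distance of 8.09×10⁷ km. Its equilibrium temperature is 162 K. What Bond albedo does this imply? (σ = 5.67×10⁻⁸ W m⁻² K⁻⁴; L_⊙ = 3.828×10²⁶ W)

d = 8.09×10⁷ km = 8.09×10¹⁰ m.
L = 0.0480 × 3.828×10²⁶ = 1.84×10²⁵ W.
Flux: S = L/(4πd²) = 1.84×10²⁵/(4π×(8.09×10¹⁰)²) = 223 W m⁻².
From T_eq⁴ = S(1−A)/(4σ): 1−A = 4σT_eq⁴/S.
1−A = 4 × 5.67×10⁻⁸ × (162)⁴ / 223 = 0.699.

A ≈ 0.30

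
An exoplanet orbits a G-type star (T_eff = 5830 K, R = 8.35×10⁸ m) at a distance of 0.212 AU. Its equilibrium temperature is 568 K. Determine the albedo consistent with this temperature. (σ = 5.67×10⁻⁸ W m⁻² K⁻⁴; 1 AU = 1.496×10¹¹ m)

A ≈ 0.48

d = 0.212 AU = 3.17×10¹⁰ m.
L = 4πR_⋆²σT_⋆⁴ = 4π(8.35×10⁸)² × 5.67×10⁻⁸ × (5830)⁴ = 5.74×10²⁶ W.
S = L/(4πd²) = 4.54×10⁴ W m⁻².
From T_eq⁴ = S(1−A)/(4σ): 1−A = 4σT_eq⁴/S.
1−A = 4 × 5.67×10⁻⁸ × (568)⁴ / 4.54×10⁴ = 0.520.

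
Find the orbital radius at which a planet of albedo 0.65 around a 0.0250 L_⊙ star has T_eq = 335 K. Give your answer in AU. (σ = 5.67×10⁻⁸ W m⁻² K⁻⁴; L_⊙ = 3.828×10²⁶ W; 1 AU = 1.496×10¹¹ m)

d ≈ 0.0646 AU

L = 0.0250 × 3.828×10²⁶ = 9.57×10²⁴ W.
From T_eq⁴ = L(1−A)/(16πσd²): d = √[L(1−A)/(16πσT_eq⁴)].
d = √[9.57×10²⁴ × 0.35 / (16π × 5.67×10⁻⁸ × (335)⁴)] = 9.66×10⁹ m = 0.0646 AU.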